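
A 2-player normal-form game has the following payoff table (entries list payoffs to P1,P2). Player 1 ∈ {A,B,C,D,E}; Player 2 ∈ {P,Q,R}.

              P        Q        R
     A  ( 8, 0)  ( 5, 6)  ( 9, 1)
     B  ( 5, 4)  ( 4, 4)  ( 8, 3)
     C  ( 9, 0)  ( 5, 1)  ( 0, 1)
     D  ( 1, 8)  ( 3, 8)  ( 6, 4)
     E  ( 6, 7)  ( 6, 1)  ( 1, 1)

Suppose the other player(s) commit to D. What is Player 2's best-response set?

P2 best: {P,Q}

u_2(P vs D) = 8
u_2(Q vs D) = 8
u_2(R vs D) = 4
max payoff 8 at {P,Q}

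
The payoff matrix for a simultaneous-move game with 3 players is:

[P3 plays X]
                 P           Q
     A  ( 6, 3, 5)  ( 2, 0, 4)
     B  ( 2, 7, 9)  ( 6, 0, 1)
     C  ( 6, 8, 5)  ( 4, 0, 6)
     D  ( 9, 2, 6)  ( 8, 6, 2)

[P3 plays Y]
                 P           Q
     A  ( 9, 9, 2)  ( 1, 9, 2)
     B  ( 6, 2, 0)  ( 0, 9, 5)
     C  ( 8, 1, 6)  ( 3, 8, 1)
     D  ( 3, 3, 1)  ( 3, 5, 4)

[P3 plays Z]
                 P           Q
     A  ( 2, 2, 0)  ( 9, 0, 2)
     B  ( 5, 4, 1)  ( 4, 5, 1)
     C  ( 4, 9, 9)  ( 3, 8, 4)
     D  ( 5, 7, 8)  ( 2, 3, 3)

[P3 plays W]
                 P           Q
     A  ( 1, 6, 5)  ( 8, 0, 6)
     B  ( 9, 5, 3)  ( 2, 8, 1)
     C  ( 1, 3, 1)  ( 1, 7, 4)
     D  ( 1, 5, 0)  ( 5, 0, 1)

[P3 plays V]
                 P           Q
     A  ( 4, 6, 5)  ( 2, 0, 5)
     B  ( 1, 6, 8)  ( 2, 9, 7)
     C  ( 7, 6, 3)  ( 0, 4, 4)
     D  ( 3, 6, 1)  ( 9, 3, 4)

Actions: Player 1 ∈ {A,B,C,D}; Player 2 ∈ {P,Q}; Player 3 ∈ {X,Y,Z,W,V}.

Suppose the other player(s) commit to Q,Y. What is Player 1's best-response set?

P1 best: {C,D}

u_1(A vs Q,Y) = 1
u_1(B vs Q,Y) = 0
u_1(C vs Q,Y) = 3
u_1(D vs Q,Y) = 3
max payoff 3 at {C,D}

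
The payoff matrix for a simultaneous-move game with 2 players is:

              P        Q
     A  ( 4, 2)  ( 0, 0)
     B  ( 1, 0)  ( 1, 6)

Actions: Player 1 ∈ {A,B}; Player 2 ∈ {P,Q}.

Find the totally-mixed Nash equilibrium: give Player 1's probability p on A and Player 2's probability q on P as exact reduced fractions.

p=3/4, q=1/4

P1 indiff ⇒ q·4+(1-q)·0 = q·1+(1-q)·1 ⇒ q(3) = (1-q)(1) ⇒ q = 1/4
P2 indiff ⇒ p·2+(1-p)·0 = p·0+(1-p)·6 ⇒ p(2) = (1-p)(6) ⇒ p = 3/4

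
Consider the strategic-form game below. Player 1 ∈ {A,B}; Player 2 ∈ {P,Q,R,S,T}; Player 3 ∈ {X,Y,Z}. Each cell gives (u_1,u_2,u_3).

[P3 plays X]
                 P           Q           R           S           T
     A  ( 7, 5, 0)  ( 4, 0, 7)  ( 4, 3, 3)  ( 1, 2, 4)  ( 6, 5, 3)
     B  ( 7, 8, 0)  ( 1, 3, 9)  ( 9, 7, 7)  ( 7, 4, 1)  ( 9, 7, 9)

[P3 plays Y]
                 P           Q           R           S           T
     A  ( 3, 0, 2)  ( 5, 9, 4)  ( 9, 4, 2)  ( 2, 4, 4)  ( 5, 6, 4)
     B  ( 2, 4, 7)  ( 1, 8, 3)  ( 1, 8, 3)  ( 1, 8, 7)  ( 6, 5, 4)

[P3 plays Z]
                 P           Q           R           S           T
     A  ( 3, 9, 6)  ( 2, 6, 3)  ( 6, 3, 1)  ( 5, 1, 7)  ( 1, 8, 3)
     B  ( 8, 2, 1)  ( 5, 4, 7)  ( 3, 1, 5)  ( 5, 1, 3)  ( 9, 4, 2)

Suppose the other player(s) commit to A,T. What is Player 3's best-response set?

u_3(X vs A,T) = 3
u_3(Y vs A,T) = 4
u_3(Z vs A,T) = 3
max payoff 4 at {Y}

argmax u_3 = {Y}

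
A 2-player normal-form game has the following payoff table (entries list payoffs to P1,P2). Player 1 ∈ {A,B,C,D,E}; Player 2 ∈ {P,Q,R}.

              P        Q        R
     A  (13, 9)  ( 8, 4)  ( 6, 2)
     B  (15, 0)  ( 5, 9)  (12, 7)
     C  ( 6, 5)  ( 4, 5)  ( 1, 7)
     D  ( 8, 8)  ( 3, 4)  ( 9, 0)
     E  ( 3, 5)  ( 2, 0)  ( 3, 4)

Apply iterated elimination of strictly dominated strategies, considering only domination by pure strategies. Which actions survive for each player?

Survivors P1:{A,B} P2:{P,Q}

P1 drop C (A beats it: P:13>6 Q:8>4 R:6>1)
P1 drop D (B beats it: P:15>8 Q:5>3 R:12>9)
P1 drop E (A beats it: P:13>3 Q:8>2 R:6>3)
P2 drop R (Q beats it: A:4>2 B:9>7)
P1→{A,B} P2→{P,Q}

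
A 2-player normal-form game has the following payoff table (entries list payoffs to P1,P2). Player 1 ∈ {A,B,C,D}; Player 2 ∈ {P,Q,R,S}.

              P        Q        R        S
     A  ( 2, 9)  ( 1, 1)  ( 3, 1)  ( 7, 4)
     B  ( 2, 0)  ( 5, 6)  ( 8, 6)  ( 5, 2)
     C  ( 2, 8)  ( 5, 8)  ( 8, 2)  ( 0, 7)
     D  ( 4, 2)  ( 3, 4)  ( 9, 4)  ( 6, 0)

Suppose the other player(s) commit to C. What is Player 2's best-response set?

u_2(P vs C) = 8
u_2(Q vs C) = 8
u_2(R vs C) = 2
u_2(S vs C) = 7
max payoff 8 at {P,Q}

argmax u_2 = {P,Q}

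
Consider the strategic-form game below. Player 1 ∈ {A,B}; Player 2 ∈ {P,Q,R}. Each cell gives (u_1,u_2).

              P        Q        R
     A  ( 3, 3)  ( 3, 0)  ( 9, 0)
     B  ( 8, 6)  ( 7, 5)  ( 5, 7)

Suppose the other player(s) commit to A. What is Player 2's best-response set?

u_2(P vs A) = 3
u_2(Q vs A) = 0
u_2(R vs A) = 0
max payoff 3 at {P}

argmax u_2 = {P}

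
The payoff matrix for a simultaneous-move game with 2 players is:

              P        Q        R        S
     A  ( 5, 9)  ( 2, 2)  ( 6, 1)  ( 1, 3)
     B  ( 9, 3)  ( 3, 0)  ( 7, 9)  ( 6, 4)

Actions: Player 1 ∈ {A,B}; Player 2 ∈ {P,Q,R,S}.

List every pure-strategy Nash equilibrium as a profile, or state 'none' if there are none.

(A,P): not NE [P1→B gives 9>5]
(A,Q): not NE [P1→B gives 3>2; P2→P gives 9>2]
(A,R): not NE [P1→B gives 7>6; P2→P gives 9>1]
(A,S): not NE [P1→B gives 6>1; P2→P gives 9>3]
(B,P): not NE [P2→R gives 9>3]
(B,Q): not NE [P2→R gives 9>0]
(B,R): NE
(B,S): not NE [P2→R gives 9>4]

Nash profiles: (B,R)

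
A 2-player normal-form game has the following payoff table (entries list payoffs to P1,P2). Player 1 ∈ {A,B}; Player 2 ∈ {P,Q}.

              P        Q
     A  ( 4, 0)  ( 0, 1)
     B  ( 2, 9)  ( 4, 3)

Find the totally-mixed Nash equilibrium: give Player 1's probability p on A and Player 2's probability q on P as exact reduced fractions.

P1 indiff ⇒ q·4+(1-q)·0 = q·2+(1-q)·4 ⇒ q(2) = (1-q)(4) ⇒ q = 2/3
P2 indiff ⇒ p·0+(1-p)·9 = p·1+(1-p)·3 ⇒ p(-1) = (1-p)(-6) ⇒ p = 6/7

(p,q) = (6/7, 2/3)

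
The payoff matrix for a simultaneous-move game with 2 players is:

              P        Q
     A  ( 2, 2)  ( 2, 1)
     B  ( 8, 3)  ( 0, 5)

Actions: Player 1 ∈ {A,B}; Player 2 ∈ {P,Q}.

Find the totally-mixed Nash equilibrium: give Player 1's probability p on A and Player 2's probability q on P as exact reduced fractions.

P1 mixes 2/3 on A; P2 mixes 1/4 on P

P1 indiff ⇒ q·2+(1-q)·2 = q·8+(1-q)·0 ⇒ q(-6) = (1-q)(-2) ⇒ q = 1/4
P2 indiff ⇒ p·2+(1-p)·3 = p·1+(1-p)·5 ⇒ p(1) = (1-p)(2) ⇒ p = 2/3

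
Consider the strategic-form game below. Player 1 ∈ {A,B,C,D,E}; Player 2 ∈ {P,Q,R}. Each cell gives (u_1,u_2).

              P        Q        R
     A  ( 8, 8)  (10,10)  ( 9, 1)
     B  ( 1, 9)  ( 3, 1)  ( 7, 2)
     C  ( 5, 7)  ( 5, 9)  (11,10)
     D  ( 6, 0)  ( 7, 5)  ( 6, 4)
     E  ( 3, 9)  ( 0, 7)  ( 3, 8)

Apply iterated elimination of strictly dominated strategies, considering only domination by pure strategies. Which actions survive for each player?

IESDS → P1:{A,C} P2:{Q,R}

P1 drop B (A beats it: P:8>1 Q:10>3 R:9>7)
P1 drop D (A beats it: P:8>6 Q:10>7 R:9>6)
P1 drop E (A beats it: P:8>3 Q:10>0 R:9>3)
P2 drop P (Q beats it: A:10>8 C:9>7)
P1→{A,C} P2→{Q,R}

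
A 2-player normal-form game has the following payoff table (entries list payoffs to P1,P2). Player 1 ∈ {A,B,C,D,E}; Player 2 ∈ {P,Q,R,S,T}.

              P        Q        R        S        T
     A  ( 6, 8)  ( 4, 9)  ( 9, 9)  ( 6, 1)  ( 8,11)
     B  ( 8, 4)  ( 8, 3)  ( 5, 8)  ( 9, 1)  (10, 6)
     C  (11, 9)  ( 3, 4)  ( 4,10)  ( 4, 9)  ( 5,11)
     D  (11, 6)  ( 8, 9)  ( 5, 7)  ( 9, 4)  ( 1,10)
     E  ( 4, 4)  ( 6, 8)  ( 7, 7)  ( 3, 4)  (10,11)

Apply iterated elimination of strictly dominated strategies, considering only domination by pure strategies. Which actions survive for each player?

P2 drop P (R beats it: A:9>8 B:8>4 C:10>9 D:7>6 E:7>4)
P1 drop C (A beats it: Q:4>3 R:9>4 S:6>4 T:8>5)
P2 drop Q (T beats it: A:11>9 B:6>3 D:10>9 E:11>8)
P2 drop S (R beats it: A:9>1 B:8>1 D:7>4 E:7>4)
P1 drop D (A beats it: R:9>5 T:8>1)
P1→{A,B,E} P2→{R,T}

Remaining: P1:{A,B,E} P2:{R,T}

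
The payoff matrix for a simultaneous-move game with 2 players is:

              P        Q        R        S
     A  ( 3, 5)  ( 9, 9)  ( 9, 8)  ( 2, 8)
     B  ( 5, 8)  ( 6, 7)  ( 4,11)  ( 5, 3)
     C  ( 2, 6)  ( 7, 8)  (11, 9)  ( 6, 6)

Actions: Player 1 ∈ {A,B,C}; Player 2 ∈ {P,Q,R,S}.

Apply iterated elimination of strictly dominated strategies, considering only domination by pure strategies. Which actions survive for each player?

IESDS → P1:{A,C} P2:{Q,R}

P2 drop P (R beats it: A:8>5 B:11>8 C:9>6)
P1 drop B (C beats it: Q:7>6 R:11>4 S:6>5)
P2 drop S (Q beats it: A:9>8 C:8>6)
P1→{A,C} P2→{Q,R}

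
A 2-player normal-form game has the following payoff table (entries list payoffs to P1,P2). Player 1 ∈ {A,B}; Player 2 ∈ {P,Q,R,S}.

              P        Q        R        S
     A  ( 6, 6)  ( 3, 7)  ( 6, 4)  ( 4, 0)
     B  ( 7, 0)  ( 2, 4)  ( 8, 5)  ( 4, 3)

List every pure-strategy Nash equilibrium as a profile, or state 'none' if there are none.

(A,P): not NE [P1→B gives 7>6; P2→Q gives 7>6]
(A,Q): NE
(A,R): not NE [P1→B gives 8>6; P2→Q gives 7>4]
(A,S): not NE [P2→Q gives 7>0]
(B,P): not NE [P2→R gives 5>0]
(B,Q): not NE [P1→A gives 3>2; P2→R gives 5>4]
(B,R): NE
(B,S): not NE [P2→R gives 5>3]

PSNE = {(A,Q), (B,R)}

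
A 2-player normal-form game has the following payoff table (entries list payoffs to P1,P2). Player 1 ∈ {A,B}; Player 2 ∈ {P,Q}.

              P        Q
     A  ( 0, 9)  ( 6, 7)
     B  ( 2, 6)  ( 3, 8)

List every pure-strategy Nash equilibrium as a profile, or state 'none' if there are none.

No pure NE.

(A,P): not NE [P1→B gives 2>0]
(A,Q): not NE [P2→P gives 9>7]
(B,P): not NE [P2→Q gives 8>6]
(B,Q): not NE [P1→A gives 6>3]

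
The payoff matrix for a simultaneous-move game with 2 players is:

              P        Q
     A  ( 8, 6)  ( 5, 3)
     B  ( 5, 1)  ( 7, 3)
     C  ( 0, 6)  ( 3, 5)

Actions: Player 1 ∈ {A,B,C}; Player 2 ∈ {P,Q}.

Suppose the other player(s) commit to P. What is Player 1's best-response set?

BR_1 = {A}

u_1(A vs P) = 8
u_1(B vs P) = 5
u_1(C vs P) = 0
max payoff 8 at {A}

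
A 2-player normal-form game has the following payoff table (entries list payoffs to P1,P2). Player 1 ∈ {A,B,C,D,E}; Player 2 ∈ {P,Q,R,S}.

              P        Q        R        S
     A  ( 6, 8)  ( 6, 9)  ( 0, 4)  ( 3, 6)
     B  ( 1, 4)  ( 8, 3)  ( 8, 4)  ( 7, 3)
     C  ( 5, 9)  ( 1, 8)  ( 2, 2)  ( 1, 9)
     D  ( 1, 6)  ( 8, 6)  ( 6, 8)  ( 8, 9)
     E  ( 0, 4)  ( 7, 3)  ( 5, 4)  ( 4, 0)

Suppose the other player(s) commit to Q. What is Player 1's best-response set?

P1 best: {B,D}

u_1(A vs Q) = 6
u_1(B vs Q) = 8
u_1(C vs Q) = 1
u_1(D vs Q) = 8
u_1(E vs Q) = 7
max payoff 8 at {B,D}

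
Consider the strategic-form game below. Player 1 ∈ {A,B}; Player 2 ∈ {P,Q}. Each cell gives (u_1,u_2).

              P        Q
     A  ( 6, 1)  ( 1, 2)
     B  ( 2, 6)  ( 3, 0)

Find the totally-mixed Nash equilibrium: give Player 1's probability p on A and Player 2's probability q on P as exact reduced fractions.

(p,q) = (6/7, 1/3)

P1 indiff ⇒ q·6+(1-q)·1 = q·2+(1-q)·3 ⇒ q(4) = (1-q)(2) ⇒ q = 1/3
P2 indiff ⇒ p·1+(1-p)·6 = p·2+(1-p)·0 ⇒ p(-1) = (1-p)(-6) ⇒ p = 6/7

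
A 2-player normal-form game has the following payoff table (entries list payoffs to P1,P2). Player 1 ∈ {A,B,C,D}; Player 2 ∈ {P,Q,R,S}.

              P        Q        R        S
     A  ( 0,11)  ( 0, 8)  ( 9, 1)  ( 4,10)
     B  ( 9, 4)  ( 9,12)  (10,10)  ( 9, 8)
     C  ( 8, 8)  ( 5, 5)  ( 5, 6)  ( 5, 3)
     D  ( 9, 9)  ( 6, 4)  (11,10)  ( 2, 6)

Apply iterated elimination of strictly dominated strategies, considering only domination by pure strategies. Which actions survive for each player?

Remaining: P1:{B,D} P2:{Q,R}

P1 drop A (B beats it: P:9>0 Q:9>0 R:10>9 S:9>4)
P1 drop C (B beats it: P:9>8 Q:9>5 R:10>5 S:9>5)
P2 drop P (R beats it: B:10>4 D:10>9)
P2 drop S (R beats it: B:10>8 D:10>6)
P1→{B,D} P2→{Q,R}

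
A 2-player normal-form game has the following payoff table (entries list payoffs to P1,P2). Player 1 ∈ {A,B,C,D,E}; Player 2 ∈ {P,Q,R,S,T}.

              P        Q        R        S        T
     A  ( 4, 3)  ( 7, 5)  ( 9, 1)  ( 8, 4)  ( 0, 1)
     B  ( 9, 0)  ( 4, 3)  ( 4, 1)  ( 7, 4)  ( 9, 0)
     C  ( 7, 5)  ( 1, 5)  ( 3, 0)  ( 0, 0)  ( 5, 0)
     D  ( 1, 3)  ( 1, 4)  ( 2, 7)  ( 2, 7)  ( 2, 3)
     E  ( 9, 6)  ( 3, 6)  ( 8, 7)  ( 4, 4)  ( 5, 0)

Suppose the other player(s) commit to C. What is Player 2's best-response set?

u_2(P vs C) = 5
u_2(Q vs C) = 5
u_2(R vs C) = 0
u_2(S vs C) = 0
u_2(T vs C) = 0
max payoff 5 at {P,Q}

P2 best: {P,Q}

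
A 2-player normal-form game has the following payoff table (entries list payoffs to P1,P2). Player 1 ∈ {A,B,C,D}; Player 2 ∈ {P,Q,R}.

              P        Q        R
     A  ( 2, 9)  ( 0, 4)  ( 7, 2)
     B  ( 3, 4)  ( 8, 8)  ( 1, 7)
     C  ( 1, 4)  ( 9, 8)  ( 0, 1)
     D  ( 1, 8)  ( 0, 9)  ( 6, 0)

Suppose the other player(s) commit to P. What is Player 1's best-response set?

u_1(A vs P) = 2
u_1(B vs P) = 3
u_1(C vs P) = 1
u_1(D vs P) = 1
max payoff 3 at {B}

argmax u_1 = {B}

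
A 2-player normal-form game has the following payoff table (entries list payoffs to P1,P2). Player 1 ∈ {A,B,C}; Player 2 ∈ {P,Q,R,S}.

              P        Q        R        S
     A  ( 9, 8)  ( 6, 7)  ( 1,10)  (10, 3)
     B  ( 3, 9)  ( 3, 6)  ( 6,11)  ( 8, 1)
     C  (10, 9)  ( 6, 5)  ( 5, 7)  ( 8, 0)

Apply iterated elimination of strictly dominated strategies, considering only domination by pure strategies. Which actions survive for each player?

P2 drop Q (P beats it: A:8>7 B:9>6 C:9>5)
P2 drop S (P beats it: A:8>3 B:9>1 C:9>0)
P1 drop A (C beats it: P:10>9 R:5>1)
P1→{B,C} P2→{P,R}

Remaining: P1:{B,C} P2:{P,R}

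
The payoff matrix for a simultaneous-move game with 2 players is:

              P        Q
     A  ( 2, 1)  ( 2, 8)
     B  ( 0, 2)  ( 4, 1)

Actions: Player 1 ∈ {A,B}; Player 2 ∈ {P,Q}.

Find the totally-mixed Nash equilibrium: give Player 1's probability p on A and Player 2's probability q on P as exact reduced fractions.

P1 indiff ⇒ q·2+(1-q)·2 = q·0+(1-q)·4 ⇒ q(2) = (1-q)(2) ⇒ q = 1/2
P2 indiff ⇒ p·1+(1-p)·2 = p·8+(1-p)·1 ⇒ p(-7) = (1-p)(-1) ⇒ p = 1/8

p=1/8, q=1/2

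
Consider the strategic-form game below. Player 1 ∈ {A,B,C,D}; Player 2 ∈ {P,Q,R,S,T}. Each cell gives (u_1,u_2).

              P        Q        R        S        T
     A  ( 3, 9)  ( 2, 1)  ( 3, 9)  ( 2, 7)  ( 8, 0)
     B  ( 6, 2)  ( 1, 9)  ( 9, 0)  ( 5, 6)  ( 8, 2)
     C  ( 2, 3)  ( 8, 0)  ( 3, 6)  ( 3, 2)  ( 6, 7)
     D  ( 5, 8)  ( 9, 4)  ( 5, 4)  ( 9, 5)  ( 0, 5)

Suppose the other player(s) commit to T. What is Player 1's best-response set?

u_1(A vs T) = 8
u_1(B vs T) = 8
u_1(C vs T) = 6
u_1(D vs T) = 0
max payoff 8 at {A,B}

argmax u_1 = {A,B}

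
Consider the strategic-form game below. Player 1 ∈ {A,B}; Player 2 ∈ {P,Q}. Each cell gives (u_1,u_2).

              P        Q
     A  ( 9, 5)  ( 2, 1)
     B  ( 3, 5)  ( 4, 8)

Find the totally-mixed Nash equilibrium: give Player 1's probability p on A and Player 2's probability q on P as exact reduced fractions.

(p,q) = (3/7, 1/4)

P1 indiff ⇒ q·9+(1-q)·2 = q·3+(1-q)·4 ⇒ q(6) = (1-q)(2) ⇒ q = 1/4
P2 indiff ⇒ p·5+(1-p)·5 = p·1+(1-p)·8 ⇒ p(4) = (1-p)(3) ⇒ p = 3/7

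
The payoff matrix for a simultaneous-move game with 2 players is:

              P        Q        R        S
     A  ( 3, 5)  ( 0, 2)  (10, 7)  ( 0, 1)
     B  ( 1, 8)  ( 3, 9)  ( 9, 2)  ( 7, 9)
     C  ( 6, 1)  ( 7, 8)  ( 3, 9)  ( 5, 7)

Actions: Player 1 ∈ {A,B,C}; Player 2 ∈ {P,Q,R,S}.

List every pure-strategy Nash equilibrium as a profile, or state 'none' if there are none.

(A,P): not NE [P1→C gives 6>3; P2→R gives 7>5]
(A,Q): not NE [P1→C gives 7>0; P2→R gives 7>2]
(A,R): NE
(A,S): not NE [P1→B gives 7>0; P2→R gives 7>1]
(B,P): not NE [P1→C gives 6>1; P2→S gives 9>8]
(B,Q): not NE [P1→C gives 7>3]
(B,R): not NE [P1→A gives 10>9; P2→S gives 9>2]
(B,S): NE
(C,P): not NE [P2→R gives 9>1]
(C,Q): not NE [P2→R gives 9>8]
(C,R): not NE [P1→A gives 10>3]
(C,S): not NE [P1→B gives 7>5; P2→R gives 9>7]

Nash profiles: (A,R), (B,S)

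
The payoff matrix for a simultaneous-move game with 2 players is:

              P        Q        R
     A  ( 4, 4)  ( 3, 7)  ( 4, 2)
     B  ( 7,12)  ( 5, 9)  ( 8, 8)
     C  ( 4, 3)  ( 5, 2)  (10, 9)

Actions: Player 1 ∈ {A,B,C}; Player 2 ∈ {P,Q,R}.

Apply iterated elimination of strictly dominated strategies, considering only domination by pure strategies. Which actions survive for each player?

P1 drop A (B beats it: P:7>4 Q:5>3 R:8>4)
P2 drop Q (P beats it: B:12>9 C:3>2)
P1→{B,C} P2→{P,R}

Survivors P1:{B,C} P2:{P,R}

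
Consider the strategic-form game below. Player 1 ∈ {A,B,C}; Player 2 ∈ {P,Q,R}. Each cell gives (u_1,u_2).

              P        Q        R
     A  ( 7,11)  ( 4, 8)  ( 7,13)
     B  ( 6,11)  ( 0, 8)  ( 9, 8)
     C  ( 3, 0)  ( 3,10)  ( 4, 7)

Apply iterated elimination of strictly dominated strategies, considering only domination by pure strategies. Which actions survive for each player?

P1 drop C (A beats it: P:7>3 Q:4>3 R:7>4)
P2 drop Q (P beats it: A:11>8 B:11>8)
P1→{A,B} P2→{P,R}

Remaining: P1:{A,B} P2:{P,R}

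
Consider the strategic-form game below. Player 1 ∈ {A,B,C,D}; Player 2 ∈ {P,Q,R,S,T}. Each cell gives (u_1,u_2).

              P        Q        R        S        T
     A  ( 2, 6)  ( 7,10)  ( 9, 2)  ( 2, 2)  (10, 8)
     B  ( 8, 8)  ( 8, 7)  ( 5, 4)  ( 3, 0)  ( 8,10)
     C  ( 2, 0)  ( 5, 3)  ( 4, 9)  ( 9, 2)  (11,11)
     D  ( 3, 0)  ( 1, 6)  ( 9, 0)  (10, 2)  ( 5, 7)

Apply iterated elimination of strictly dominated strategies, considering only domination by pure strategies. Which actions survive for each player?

P2 drop P (T beats it: A:8>6 B:10>8 C:11>0 D:7>0)
P2 drop R (T beats it: A:8>2 B:10>4 C:11>9 D:7>0)
P2 drop S (Q beats it: A:10>2 B:7>0 C:3>2 D:6>2)
P1 drop D (A beats it: Q:7>1 T:10>5)
P1→{A,B,C} P2→{Q,T}

Survivors P1:{A,B,C} P2:{Q,T}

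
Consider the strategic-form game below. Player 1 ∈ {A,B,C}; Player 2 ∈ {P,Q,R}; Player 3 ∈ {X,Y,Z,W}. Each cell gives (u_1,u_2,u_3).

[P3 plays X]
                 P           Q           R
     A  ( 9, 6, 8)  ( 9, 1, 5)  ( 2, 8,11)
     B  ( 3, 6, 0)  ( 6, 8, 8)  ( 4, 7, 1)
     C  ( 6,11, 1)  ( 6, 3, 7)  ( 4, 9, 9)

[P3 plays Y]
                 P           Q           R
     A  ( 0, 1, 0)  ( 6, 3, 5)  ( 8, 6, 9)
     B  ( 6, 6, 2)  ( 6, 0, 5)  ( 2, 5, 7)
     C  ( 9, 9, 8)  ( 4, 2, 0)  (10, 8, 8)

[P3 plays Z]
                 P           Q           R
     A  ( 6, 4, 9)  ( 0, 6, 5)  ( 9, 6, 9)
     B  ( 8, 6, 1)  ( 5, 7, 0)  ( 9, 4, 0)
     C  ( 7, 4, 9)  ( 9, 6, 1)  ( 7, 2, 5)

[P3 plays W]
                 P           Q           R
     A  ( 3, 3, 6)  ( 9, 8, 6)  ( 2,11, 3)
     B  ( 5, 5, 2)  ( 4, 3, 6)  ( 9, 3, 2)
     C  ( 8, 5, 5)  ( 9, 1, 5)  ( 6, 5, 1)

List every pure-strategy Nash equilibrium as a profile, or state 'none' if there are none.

PSNE: ∅

(A,P,X): not NE [P2→R gives 8>6; P3→Z gives 9>8]
(A,P,Y): not NE [P1→C gives 9>0; P2→R gives 6>1; P3→Z gives 9>0]
(A,P,Z): not NE [P1→B gives 8>6; P2→R gives 6>4]
(A,P,W): not NE [P1→C gives 8>3; P2→R gives 11>3; P3→Z gives 9>6]
(A,Q,X): not NE [P2→R gives 8>1; P3→W gives 6>5]
(A,Q,Y): not NE [P2→R gives 6>3; P3→W gives 6>5]
(A,Q,Z): not NE [P1→C gives 9>0; P3→W gives 6>5]
(A,Q,W): not NE [P2→R gives 11>8]
(A,R,X): not NE [P1→C gives 4>2]
(A,R,Y): not NE [P1→C gives 10>8; P3→X gives 11>9]
(A,R,Z): not NE [P3→X gives 11>9]
(A,R,W): not NE [P1→B gives 9>2; P3→X gives 11>3]
(B,P,X): not NE [P1→A gives 9>3; P2→Q gives 8>6; P3→W gives 2>0]
(B,P,Y): not NE [P1→C gives 9>6]
(B,P,Z): not NE [P2→Q gives 7>6; P3→W gives 2>1]
(B,P,W): not NE [P1→C gives 8>5]
(B,Q,X): not NE [P1→A gives 9>6]
(B,Q,Y): not NE [P2→P gives 6>0; P3→X gives 8>5]
(B,Q,Z): not NE [P1→C gives 9>5; P3→X gives 8>0]
(B,Q,W): not NE [P1→C gives 9>4; P2→P gives 5>3; P3→X gives 8>6]
(B,R,X): not NE [P2→Q gives 8>7; P3→Y gives 7>1]
(B,R,Y): not NE [P1→C gives 10>2; P2→P gives 6>5]
(B,R,Z): not NE [P2→Q gives 7>4; P3→Y gives 7>0]
(B,R,W): not NE [P2→P gives 5>3; P3→Y gives 7>2]
(C,P,X): not NE [P1→A gives 9>6; P3→Z gives 9>1]
(C,P,Y): not NE [P3→Z gives 9>8]
(C,P,Z): not NE [P1→B gives 8>7; P2→Q gives 6>4]
(C,P,W): not NE [P3→Z gives 9>5]
(C,Q,X): not NE [P1→A gives 9>6; P2→P gives 11>3]
(C,Q,Y): not NE [P1→B gives 6>4; P2→P gives 9>2; P3→X gives 7>0]
(C,Q,Z): not NE [P3→X gives 7>1]
(C,Q,W): not NE [P2→R gives 5>1; P3→X gives 7>5]
(C,R,X): not NE [P2→P gives 11>9]
(C,R,Y): not NE [P2→P gives 9>8; P3→X gives 9>8]
(C,R,Z): not NE [P1→B gives 9>7; P2→Q gives 6>2; P3→X gives 9>5]
(C,R,W): not NE [P1→B gives 9>6; P3→X gives 9>1]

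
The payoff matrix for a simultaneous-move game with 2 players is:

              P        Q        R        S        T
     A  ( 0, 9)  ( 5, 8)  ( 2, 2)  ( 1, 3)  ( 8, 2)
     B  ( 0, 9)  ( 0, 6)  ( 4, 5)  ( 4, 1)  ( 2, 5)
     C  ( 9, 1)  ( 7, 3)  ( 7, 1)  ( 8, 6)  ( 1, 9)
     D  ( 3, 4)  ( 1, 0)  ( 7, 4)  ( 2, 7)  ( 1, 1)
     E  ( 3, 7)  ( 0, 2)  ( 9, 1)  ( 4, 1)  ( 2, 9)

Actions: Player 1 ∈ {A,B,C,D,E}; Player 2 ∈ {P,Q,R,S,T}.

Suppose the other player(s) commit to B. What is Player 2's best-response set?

u_2(P vs B) = 9
u_2(Q vs B) = 6
u_2(R vs B) = 5
u_2(S vs B) = 1
u_2(T vs B) = 5
max payoff 9 at {P}

argmax u_2 = {P}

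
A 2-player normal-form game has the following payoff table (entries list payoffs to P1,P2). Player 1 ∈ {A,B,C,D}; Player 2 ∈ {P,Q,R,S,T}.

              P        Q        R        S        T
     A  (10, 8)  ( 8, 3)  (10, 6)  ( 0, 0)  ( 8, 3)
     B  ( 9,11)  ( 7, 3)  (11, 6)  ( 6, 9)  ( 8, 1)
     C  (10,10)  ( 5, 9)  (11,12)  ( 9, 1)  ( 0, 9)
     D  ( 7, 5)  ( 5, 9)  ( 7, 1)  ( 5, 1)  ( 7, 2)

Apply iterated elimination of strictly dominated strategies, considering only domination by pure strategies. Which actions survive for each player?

P1 drop D (B beats it: P:9>7 Q:7>5 R:11>7 S:6>5 T:8>7)
P2 drop Q (P beats it: A:8>3 B:11>3 C:10>9)
P2 drop S (P beats it: A:8>0 B:11>9 C:10>1)
P2 drop T (P beats it: A:8>3 B:11>1 C:10>9)
P1→{A,B,C} P2→{P,R}

IESDS → P1:{A,B,C} P2:{P,R}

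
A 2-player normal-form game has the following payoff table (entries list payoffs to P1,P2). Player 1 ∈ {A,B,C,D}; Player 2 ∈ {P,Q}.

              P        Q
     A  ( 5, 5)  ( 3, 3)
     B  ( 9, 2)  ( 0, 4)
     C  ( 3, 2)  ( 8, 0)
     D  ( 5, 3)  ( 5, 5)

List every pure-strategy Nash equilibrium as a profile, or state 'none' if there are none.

(A,P): not NE [P1→B gives 9>5]
(A,Q): not NE [P1→C gives 8>3; P2→P gives 5>3]
(B,P): not NE [P2→Q gives 4>2]
(B,Q): not NE [P1→C gives 8>0]
(C,P): not NE [P1→B gives 9>3]
(C,Q): not NE [P2→P gives 2>0]
(D,P): not NE [P1→B gives 9>5; P2→Q gives 5>3]
(D,Q): not NE [P1→C gives 8>5]

Equilibria: none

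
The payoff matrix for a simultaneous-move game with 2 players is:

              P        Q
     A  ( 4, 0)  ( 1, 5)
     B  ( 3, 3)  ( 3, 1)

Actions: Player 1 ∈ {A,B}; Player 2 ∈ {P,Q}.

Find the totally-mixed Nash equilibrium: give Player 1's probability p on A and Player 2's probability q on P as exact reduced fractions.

P1 indiff ⇒ q·4+(1-q)·1 = q·3+(1-q)·3 ⇒ q(1) = (1-q)(2) ⇒ q = 2/3
P2 indiff ⇒ p·0+(1-p)·3 = p·5+(1-p)·1 ⇒ p(-5) = (1-p)(-2) ⇒ p = 2/7

p=2/7, q=2/3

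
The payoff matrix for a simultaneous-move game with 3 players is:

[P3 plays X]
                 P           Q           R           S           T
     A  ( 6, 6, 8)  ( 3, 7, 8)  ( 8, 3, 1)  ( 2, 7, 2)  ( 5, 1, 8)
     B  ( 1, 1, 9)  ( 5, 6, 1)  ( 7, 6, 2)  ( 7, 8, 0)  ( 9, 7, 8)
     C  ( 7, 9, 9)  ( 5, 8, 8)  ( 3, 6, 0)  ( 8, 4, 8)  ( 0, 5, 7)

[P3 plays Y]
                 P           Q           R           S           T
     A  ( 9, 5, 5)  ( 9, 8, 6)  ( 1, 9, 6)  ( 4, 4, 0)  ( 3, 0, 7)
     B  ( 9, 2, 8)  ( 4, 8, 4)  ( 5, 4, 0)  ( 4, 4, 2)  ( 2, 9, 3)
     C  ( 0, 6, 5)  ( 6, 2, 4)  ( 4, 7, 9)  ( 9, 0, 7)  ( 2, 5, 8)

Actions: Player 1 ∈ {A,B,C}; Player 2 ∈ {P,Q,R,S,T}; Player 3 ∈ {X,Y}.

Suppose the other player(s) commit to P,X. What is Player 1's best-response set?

u_1(A vs P,X) = 6
u_1(B vs P,X) = 1
u_1(C vs P,X) = 7
max payoff 7 at {C}

P1 best: {C}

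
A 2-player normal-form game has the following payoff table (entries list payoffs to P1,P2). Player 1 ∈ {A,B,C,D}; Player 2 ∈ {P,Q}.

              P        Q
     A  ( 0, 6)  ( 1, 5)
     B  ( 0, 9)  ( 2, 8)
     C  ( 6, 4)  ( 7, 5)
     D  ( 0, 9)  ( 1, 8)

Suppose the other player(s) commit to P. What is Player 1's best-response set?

BR_1 = {C}

u_1(A vs P) = 0
u_1(B vs P) = 0
u_1(C vs P) = 6
u_1(D vs P) = 0
max payoff 6 at {C}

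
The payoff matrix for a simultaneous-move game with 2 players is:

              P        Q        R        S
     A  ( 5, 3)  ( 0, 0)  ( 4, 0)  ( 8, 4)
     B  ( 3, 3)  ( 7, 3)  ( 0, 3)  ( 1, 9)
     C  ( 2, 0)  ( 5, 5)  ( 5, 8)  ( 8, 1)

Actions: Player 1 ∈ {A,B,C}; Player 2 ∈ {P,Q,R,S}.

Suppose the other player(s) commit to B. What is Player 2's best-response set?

P2 best: {S}

u_2(P vs B) = 3
u_2(Q vs B) = 3
u_2(R vs B) = 3
u_2(S vs B) = 9
max payoff 9 at {S}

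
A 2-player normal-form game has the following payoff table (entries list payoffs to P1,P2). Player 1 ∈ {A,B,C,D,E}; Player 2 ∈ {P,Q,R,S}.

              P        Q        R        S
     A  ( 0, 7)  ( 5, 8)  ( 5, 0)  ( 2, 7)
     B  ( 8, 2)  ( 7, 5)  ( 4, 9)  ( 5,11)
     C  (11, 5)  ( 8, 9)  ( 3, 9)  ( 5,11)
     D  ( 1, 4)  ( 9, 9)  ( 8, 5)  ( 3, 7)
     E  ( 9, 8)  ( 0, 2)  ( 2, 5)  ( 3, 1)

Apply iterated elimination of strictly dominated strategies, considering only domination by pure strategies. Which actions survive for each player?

P1 drop A (D beats it: P:1>0 Q:9>5 R:8>5 S:3>2)
P1 drop E (C beats it: P:11>9 Q:8>0 R:3>2 S:5>3)
P2 drop P (Q beats it: B:5>2 C:9>5 D:9>4)
P2 drop R (S beats it: B:11>9 C:11>9 D:7>5)
P1→{B,C,D} P2→{Q,S}

Remaining: P1:{B,C,D} P2:{Q,S}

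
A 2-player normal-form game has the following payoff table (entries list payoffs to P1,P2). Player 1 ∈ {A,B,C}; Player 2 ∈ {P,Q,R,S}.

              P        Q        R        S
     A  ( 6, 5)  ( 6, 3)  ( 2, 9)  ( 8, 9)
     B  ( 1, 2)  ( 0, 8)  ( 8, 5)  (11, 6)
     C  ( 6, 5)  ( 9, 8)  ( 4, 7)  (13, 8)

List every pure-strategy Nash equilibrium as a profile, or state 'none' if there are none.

(A,P): not NE [P2→S gives 9>5]
(A,Q): not NE [P1→C gives 9>6; P2→S gives 9>3]
(A,R): not NE [P1→B gives 8>2]
(A,S): not NE [P1→C gives 13>8]
(B,P): not NE [P1→C gives 6>1; P2→Q gives 8>2]
(B,Q): not NE [P1→C gives 9>0]
(B,R): not NE [P2→Q gives 8>5]
(B,S): not NE [P1→C gives 13>11; P2→Q gives 8>6]
(C,P): not NE [P2→S gives 8>5]
(C,Q): NE
(C,R): not NE [P1→B gives 8>4; P2→S gives 8>7]
(C,S): NE

PSNE = {(C,Q), (C,S)}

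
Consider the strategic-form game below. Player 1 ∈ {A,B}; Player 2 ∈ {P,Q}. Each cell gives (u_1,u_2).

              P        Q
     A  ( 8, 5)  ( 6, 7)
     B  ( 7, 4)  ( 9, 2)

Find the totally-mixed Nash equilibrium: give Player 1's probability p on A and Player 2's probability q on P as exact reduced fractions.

P1 indiff ⇒ q·8+(1-q)·6 = q·7+(1-q)·9 ⇒ q(1) = (1-q)(3) ⇒ q = 3/4
P2 indiff ⇒ p·5+(1-p)·4 = p·7+(1-p)·2 ⇒ p(-2) = (1-p)(-2) ⇒ p = 1/2

(p,q) = (1/2, 3/4)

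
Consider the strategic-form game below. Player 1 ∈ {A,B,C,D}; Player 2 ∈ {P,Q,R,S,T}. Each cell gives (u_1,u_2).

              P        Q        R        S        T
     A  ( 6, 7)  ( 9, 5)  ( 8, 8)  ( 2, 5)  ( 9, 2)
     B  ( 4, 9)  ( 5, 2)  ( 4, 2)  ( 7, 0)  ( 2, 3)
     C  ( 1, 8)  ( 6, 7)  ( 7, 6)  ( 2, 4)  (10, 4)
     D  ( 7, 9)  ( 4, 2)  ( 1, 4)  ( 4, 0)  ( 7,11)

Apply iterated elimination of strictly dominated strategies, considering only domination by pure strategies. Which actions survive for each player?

P2 drop Q (P beats it: A:7>5 B:9>2 C:8>7 D:9>2)
P2 drop S (P beats it: A:7>5 B:9>0 C:8>4 D:9>0)
P1 drop B (A beats it: P:6>4 R:8>4 T:9>2)
P1→{A,C,D} P2→{P,R,T}

Survivors P1:{A,C,D} P2:{P,R,T}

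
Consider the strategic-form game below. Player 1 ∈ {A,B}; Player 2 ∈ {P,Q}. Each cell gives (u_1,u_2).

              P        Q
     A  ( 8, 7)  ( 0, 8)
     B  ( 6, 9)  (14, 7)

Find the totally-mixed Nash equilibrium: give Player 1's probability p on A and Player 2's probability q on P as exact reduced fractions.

P1 indiff ⇒ q·8+(1-q)·0 = q·6+(1-q)·14 ⇒ q(2) = (1-q)(14) ⇒ q = 7/8
P2 indiff ⇒ p·7+(1-p)·9 = p·8+(1-p)·7 ⇒ p(-1) = (1-p)(-2) ⇒ p = 2/3

(p,q) = (2/3, 7/8)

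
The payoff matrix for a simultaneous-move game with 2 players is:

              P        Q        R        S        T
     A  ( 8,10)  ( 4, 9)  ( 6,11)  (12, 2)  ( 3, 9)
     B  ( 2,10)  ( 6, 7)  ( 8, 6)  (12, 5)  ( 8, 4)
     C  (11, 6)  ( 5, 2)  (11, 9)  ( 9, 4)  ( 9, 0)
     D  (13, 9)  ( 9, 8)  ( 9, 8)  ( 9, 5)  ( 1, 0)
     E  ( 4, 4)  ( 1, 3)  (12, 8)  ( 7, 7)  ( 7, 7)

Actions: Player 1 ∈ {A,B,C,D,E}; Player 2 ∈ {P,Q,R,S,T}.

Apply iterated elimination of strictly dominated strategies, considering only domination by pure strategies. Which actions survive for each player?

IESDS → P1:{C,D,E} P2:{P,R}

P2 drop Q (P beats it: A:10>9 B:10>7 C:6>2 D:9>8 E:4>3)
P2 drop S (R beats it: A:11>2 B:6>5 C:9>4 D:8>5 E:8>7)
P1 drop A (C beats it: P:11>8 R:11>6 T:9>3)
P1 drop B (C beats it: P:11>2 R:11>8 T:9>8)
P2 drop T (R beats it: C:9>0 D:8>0 E:8>7)
P1→{C,D,E} P2→{P,R}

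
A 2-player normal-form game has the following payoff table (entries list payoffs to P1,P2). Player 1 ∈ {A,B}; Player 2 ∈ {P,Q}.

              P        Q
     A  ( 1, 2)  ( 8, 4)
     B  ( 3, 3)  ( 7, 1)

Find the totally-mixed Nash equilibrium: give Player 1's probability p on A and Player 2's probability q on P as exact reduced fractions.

(p,q) = (1/2, 1/3)

P1 indiff ⇒ q·1+(1-q)·8 = q·3+(1-q)·7 ⇒ q(-2) = (1-q)(-1) ⇒ q = 1/3
P2 indiff ⇒ p·2+(1-p)·3 = p·4+(1-p)·1 ⇒ p(-2) = (1-p)(-2) ⇒ p = 1/2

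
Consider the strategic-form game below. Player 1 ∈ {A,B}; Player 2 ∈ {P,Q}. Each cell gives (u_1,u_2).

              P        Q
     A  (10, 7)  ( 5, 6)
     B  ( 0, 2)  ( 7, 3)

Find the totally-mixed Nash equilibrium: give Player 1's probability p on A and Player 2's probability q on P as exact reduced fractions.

(p,q) = (1/2, 1/6)

P1 indiff ⇒ q·10+(1-q)·5 = q·0+(1-q)·7 ⇒ q(10) = (1-q)(2) ⇒ q = 1/6
P2 indiff ⇒ p·7+(1-p)·2 = p·6+(1-p)·3 ⇒ p(1) = (1-p)(1) ⇒ p = 1/2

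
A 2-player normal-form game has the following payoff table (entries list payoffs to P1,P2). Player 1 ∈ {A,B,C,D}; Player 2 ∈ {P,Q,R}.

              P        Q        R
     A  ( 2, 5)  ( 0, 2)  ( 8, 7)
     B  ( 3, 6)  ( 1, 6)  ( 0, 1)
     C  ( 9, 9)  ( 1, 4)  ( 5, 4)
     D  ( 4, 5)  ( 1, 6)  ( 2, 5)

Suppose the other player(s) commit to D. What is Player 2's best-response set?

u_2(P vs D) = 5
u_2(Q vs D) = 6
u_2(R vs D) = 5
max payoff 6 at {Q}

BR_2 = {Q}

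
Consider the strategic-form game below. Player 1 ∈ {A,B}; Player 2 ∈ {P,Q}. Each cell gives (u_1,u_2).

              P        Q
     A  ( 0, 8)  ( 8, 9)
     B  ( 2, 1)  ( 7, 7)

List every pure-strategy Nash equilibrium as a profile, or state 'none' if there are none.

(A,P): not NE [P1→B gives 2>0; P2→Q gives 9>8]
(A,Q): NE
(B,P): not NE [P2→Q gives 7>1]
(B,Q): not NE [P1→A gives 8>7]

NE set: (A,Q)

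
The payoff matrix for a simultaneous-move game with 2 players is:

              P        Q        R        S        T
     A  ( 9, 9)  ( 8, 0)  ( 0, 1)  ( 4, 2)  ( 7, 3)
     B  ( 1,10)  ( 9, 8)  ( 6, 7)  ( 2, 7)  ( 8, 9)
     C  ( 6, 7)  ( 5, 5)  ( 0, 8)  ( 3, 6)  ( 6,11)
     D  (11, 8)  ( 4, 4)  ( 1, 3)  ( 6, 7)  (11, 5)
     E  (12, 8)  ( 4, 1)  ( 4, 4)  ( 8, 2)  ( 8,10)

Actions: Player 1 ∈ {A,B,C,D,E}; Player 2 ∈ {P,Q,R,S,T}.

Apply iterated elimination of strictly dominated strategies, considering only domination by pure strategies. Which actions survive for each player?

P2 drop Q (P beats it: A:9>0 B:10>8 C:7>5 D:8>4 E:8>1)
P1 drop A (D beats it: P:11>9 R:1>0 S:6>4 T:11>7)
P1 drop C (D beats it: P:11>6 R:1>0 S:6>3 T:11>6)
P2 drop R (P beats it: B:10>7 D:8>3 E:8>4)
P1 drop B (D beats it: P:11>1 S:6>2 T:11>8)
P2 drop S (P beats it: D:8>7 E:8>2)
P1→{D,E} P2→{P,T}

Remaining: P1:{D,E} P2:{P,T}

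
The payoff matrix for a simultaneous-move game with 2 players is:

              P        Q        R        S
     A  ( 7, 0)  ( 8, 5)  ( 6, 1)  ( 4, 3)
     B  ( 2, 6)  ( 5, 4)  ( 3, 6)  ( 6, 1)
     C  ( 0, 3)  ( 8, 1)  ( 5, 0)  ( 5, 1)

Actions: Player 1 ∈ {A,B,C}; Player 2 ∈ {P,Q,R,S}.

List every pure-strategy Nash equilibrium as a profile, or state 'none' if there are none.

(A,P): not NE [P2→Q gives 5>0]
(A,Q): NE
(A,R): not NE [P2→Q gives 5>1]
(A,S): not NE [P1→B gives 6>4; P2→Q gives 5>3]
(B,P): not NE [P1→A gives 7>2]
(B,Q): not NE [P1→C gives 8>5; P2→R gives 6>4]
(B,R): not NE [P1→A gives 6>3]
(B,S): not NE [P2→R gives 6>1]
(C,P): not NE [P1→A gives 7>0]
(C,Q): not NE [P2→P gives 3>1]
(C,R): not NE [P1→A gives 6>5; P2→P gives 3>0]
(C,S): not NE [P1→B gives 6>5; P2→P gives 3>1]

Nash profiles: (A,Q)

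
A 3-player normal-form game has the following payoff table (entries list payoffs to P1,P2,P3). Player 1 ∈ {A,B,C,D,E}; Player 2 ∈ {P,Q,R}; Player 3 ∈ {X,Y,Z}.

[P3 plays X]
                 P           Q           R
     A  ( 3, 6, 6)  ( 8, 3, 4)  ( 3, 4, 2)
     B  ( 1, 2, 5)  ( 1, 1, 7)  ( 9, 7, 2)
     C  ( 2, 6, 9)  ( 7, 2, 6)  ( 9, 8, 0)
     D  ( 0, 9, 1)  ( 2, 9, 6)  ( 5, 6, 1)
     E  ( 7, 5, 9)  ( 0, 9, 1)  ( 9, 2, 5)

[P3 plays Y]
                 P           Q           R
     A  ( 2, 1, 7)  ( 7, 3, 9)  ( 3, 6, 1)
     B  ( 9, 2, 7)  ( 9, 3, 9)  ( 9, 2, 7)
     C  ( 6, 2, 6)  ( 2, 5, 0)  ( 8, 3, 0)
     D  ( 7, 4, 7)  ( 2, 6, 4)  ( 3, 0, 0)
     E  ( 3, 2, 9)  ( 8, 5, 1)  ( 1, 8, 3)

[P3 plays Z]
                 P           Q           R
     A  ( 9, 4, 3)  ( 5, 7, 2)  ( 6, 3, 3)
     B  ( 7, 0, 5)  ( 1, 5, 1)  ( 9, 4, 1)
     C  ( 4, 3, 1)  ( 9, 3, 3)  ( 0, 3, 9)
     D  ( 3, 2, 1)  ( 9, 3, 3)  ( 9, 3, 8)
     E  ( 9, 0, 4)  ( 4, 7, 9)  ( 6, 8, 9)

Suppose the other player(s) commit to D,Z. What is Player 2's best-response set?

u_2(P vs D,Z) = 2
u_2(Q vs D,Z) = 3
u_2(R vs D,Z) = 3
max payoff 3 at {Q,R}

argmax u_2 = {Q,R}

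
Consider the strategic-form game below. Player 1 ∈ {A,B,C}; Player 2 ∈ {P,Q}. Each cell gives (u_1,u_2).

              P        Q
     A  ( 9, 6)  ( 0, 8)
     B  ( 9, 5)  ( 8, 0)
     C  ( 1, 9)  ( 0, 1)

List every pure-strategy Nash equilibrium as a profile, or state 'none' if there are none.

NE set: (B,P)

(A,P): not NE [P2→Q gives 8>6]
(A,Q): not NE [P1→B gives 8>0]
(B,P): NE
(B,Q): not NE [P2→P gives 5>0]
(C,P): not NE [P1→B gives 9>1]
(C,Q): not NE [P1→B gives 8>0; P2→P gives 9>1]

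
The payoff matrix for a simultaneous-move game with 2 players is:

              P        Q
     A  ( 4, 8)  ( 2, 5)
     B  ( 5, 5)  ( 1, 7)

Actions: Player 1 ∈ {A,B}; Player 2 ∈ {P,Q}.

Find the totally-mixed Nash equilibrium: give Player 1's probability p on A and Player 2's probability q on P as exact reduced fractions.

P1 indiff ⇒ q·4+(1-q)·2 = q·5+(1-q)·1 ⇒ q(-1) = (1-q)(-1) ⇒ q = 1/2
P2 indiff ⇒ p·8+(1-p)·5 = p·5+(1-p)·7 ⇒ p(3) = (1-p)(2) ⇒ p = 2/5

P1 mixes 2/5 on A; P2 mixes 1/2 on P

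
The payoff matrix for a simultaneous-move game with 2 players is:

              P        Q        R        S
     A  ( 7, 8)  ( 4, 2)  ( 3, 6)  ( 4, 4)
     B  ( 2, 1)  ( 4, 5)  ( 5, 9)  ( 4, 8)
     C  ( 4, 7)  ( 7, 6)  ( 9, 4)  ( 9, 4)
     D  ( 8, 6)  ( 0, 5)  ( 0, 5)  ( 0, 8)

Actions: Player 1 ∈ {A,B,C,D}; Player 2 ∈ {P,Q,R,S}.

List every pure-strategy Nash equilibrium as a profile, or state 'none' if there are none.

(A,P): not NE [P1→D gives 8>7]
(A,Q): not NE [P1→C gives 7>4; P2→P gives 8>2]
(A,R): not NE [P1→C gives 9>3; P2→P gives 8>6]
(A,S): not NE [P1→C gives 9>4; P2→P gives 8>4]
(B,P): not NE [P1→D gives 8>2; P2→R gives 9>1]
(B,Q): not NE [P1→C gives 7>4; P2→R gives 9>5]
(B,R): not NE [P1→C gives 9>5]
(B,S): not NE [P1→C gives 9>4; P2→R gives 9>8]
(C,P): not NE [P1→D gives 8>4]
(C,Q): not NE [P2→P gives 7>6]
(C,R): not NE [P2→P gives 7>4]
(C,S): not NE [P2→P gives 7>4]
(D,P): not NE [P2→S gives 8>6]
(D,Q): not NE [P1→C gives 7>0; P2→S gives 8>5]
(D,R): not NE [P1→C gives 9>0; P2→S gives 8>5]
(D,S): not NE [P1→C gives 9>0]

Equilibria: none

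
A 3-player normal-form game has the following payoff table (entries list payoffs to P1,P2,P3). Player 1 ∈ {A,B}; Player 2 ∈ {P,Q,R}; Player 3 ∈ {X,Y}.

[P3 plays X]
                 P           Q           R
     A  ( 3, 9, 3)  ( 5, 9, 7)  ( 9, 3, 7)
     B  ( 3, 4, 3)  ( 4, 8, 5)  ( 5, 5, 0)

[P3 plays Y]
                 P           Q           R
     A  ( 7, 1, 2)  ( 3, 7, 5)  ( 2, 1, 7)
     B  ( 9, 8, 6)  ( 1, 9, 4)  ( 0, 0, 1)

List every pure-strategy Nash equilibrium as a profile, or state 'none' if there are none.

Nash profiles: (A,P,X), (A,Q,X)

(A,P,X): NE
(A,P,Y): not NE [P1→B gives 9>7; P2→Q gives 7>1; P3→X gives 3>2]
(A,Q,X): NE
(A,Q,Y): not NE [P3→X gives 7>5]
(A,R,X): not NE [P2→Q gives 9>3]
(A,R,Y): not NE [P2→Q gives 7>1]
(B,P,X): not NE [P2→Q gives 8>4; P3→Y gives 6>3]
(B,P,Y): not NE [P2→Q gives 9>8]
(B,Q,X): not NE [P1→A gives 5>4]
(B,Q,Y): not NE [P1→A gives 3>1; P3→X gives 5>4]
(B,R,X): not NE [P1→A gives 9>5; P2→Q gives 8>5; P3→Y gives 1>0]
(B,R,Y): not NE [P1→A gives 2>0; P2→Q gives 9>0]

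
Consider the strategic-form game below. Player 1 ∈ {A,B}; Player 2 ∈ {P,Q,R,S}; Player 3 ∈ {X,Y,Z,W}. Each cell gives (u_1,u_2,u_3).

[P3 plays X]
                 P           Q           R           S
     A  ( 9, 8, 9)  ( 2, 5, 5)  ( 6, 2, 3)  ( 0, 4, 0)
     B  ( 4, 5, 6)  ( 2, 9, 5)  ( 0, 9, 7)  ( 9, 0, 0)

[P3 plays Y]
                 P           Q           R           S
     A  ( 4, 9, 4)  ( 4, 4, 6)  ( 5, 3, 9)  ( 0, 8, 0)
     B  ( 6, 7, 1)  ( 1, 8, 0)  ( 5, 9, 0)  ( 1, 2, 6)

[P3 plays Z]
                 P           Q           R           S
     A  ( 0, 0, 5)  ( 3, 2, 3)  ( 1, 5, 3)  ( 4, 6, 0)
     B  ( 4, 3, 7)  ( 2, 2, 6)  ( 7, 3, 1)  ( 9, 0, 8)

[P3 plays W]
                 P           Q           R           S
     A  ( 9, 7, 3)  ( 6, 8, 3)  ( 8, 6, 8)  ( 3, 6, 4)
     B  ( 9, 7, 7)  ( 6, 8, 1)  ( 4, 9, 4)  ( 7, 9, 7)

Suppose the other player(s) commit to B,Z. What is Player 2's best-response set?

P2 best: {P,R}

u_2(P vs B,Z) = 3
u_2(Q vs B,Z) = 2
u_2(R vs B,Z) = 3
u_2(S vs B,Z) = 0
max payoff 3 at {P,R}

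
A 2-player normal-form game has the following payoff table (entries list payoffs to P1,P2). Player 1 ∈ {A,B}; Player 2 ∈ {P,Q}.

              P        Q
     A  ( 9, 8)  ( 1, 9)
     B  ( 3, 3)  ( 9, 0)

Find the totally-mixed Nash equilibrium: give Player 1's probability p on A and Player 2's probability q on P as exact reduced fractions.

(p,q) = (3/4, 4/7)

P1 indiff ⇒ q·9+(1-q)·1 = q·3+(1-q)·9 ⇒ q(6) = (1-q)(8) ⇒ q = 4/7
P2 indiff ⇒ p·8+(1-p)·3 = p·9+(1-p)·0 ⇒ p(-1) = (1-p)(-3) ⇒ p = 3/4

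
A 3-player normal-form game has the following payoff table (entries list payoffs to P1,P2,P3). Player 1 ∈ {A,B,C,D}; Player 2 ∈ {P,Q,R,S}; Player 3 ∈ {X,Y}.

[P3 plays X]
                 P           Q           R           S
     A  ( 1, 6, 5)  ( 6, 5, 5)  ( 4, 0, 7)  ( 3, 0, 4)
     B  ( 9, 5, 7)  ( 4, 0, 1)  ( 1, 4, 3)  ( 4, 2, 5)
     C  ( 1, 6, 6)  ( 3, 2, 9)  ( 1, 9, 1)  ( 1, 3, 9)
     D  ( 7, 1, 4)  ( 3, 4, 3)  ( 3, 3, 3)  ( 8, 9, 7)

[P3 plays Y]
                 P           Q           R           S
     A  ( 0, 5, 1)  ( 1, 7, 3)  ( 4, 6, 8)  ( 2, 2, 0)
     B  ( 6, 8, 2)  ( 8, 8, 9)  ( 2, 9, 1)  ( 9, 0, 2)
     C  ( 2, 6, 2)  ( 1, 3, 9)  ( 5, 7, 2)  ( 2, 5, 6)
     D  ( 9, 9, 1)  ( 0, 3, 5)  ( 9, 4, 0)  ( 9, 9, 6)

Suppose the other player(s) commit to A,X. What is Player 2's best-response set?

argmax u_2 = {P}

u_2(P vs A,X) = 6
u_2(Q vs A,X) = 5
u_2(R vs A,X) = 0
u_2(S vs A,X) = 0
max payoff 6 at {P}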